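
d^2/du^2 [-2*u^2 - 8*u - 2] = -4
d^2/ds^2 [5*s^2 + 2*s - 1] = 10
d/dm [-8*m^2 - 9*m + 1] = -16*m - 9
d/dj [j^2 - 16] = 2*j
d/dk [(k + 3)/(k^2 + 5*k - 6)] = (k^2 + 5*k - (k + 3)*(2*k + 5) - 6)/(k^2 + 5*k - 6)^2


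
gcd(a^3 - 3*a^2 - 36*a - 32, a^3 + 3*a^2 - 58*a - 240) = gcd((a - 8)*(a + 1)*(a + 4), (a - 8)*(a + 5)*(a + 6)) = a - 8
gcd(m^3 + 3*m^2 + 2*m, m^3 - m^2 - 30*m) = m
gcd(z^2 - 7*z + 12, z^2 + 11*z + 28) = 1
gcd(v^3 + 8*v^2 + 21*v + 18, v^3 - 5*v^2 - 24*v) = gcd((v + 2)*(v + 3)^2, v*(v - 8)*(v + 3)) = v + 3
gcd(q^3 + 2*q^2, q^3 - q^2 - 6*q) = q^2 + 2*q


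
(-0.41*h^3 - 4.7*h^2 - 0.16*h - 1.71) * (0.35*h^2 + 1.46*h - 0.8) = -0.1435*h^5 - 2.2436*h^4 - 6.59*h^3 + 2.9279*h^2 - 2.3686*h + 1.368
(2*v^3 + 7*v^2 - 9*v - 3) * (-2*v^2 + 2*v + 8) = -4*v^5 - 10*v^4 + 48*v^3 + 44*v^2 - 78*v - 24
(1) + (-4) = -3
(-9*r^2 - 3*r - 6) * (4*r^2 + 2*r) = -36*r^4 - 30*r^3 - 30*r^2 - 12*r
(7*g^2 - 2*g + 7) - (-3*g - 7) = 7*g^2 + g + 14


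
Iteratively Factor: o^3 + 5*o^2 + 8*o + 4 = (o + 2)*(o^2 + 3*o + 2) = (o + 1)*(o + 2)*(o + 2)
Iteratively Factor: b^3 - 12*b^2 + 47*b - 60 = (b - 5)*(b^2 - 7*b + 12) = (b - 5)*(b - 3)*(b - 4)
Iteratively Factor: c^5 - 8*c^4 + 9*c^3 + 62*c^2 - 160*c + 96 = (c - 2)*(c^4 - 6*c^3 - 3*c^2 + 56*c - 48) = (c - 2)*(c - 1)*(c^3 - 5*c^2 - 8*c + 48) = (c - 4)*(c - 2)*(c - 1)*(c^2 - c - 12) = (c - 4)^2*(c - 2)*(c - 1)*(c + 3)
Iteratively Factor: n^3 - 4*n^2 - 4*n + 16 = (n - 4)*(n^2 - 4) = (n - 4)*(n - 2)*(n + 2)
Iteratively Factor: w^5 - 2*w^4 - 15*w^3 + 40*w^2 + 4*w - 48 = (w - 2)*(w^4 - 15*w^2 + 10*w + 24) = (w - 2)*(w + 1)*(w^3 - w^2 - 14*w + 24) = (w - 3)*(w - 2)*(w + 1)*(w^2 + 2*w - 8) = (w - 3)*(w - 2)*(w + 1)*(w + 4)*(w - 2)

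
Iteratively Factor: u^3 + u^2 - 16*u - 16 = (u - 4)*(u^2 + 5*u + 4) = (u - 4)*(u + 4)*(u + 1)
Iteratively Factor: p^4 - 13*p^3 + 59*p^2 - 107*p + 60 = (p - 3)*(p^3 - 10*p^2 + 29*p - 20) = (p - 3)*(p - 1)*(p^2 - 9*p + 20) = (p - 4)*(p - 3)*(p - 1)*(p - 5)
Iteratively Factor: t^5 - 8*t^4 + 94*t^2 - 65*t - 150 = (t + 1)*(t^4 - 9*t^3 + 9*t^2 + 85*t - 150) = (t + 1)*(t + 3)*(t^3 - 12*t^2 + 45*t - 50) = (t - 5)*(t + 1)*(t + 3)*(t^2 - 7*t + 10) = (t - 5)^2*(t + 1)*(t + 3)*(t - 2)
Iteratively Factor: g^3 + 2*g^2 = (g)*(g^2 + 2*g) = g^2*(g + 2)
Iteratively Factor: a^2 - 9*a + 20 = (a - 5)*(a - 4)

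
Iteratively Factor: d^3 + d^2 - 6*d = (d - 2)*(d^2 + 3*d) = (d - 2)*(d + 3)*(d)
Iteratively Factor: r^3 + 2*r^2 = (r)*(r^2 + 2*r) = r*(r + 2)*(r)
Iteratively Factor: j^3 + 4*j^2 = (j + 4)*(j^2) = j*(j + 4)*(j)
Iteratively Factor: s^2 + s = (s + 1)*(s)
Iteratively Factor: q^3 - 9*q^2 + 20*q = (q)*(q^2 - 9*q + 20) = q*(q - 4)*(q - 5)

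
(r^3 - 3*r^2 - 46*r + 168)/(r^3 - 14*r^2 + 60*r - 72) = (r^2 + 3*r - 28)/(r^2 - 8*r + 12)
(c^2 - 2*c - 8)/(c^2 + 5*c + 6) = (c - 4)/(c + 3)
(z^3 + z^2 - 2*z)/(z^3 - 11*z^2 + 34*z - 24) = z*(z + 2)/(z^2 - 10*z + 24)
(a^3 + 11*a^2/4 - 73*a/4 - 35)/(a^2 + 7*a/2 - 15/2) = (4*a^2 - 9*a - 28)/(2*(2*a - 3))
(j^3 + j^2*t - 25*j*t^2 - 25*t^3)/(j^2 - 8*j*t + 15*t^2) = (-j^2 - 6*j*t - 5*t^2)/(-j + 3*t)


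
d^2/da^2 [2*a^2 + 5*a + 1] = 4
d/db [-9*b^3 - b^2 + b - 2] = -27*b^2 - 2*b + 1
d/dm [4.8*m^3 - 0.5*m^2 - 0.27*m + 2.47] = 14.4*m^2 - 1.0*m - 0.27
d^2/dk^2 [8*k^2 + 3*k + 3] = 16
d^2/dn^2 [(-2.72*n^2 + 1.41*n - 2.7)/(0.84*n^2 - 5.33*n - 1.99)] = (1.77635683940025e-15*n^4 - 22.366176*n^3 - 38.7112320000001*n^2 + 86.672376*n - 213.888538)/(0.592704*n^6 - 11.282544*n^5 + 67.377996*n^4 - 97.961669*n^3 - 159.621681*n^2 - 63.321999*n - 7.880599)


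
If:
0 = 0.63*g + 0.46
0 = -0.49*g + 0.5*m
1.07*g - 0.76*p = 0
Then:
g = -0.73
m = -0.72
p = -1.03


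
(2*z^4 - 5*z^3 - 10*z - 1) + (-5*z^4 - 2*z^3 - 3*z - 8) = -3*z^4 - 7*z^3 - 13*z - 9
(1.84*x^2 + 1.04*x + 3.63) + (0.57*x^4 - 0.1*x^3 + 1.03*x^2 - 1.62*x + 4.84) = 0.57*x^4 - 0.1*x^3 + 2.87*x^2 - 0.58*x + 8.47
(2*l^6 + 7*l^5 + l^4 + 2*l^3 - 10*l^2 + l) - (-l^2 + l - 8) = 2*l^6 + 7*l^5 + l^4 + 2*l^3 - 9*l^2 + 8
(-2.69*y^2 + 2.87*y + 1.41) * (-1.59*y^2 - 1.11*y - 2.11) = 4.2771*y^4 - 1.5774*y^3 + 0.2483*y^2 - 7.6208*y - 2.9751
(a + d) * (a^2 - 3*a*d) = a^3 - 2*a^2*d - 3*a*d^2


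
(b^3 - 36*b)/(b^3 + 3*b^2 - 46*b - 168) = b*(b - 6)/(b^2 - 3*b - 28)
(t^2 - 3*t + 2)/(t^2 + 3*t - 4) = (t - 2)/(t + 4)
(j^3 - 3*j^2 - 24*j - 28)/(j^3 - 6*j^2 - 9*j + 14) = (j + 2)/(j - 1)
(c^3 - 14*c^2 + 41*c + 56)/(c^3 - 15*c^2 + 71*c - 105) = (c^2 - 7*c - 8)/(c^2 - 8*c + 15)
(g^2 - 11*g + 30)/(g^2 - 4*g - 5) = (g - 6)/(g + 1)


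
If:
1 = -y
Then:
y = -1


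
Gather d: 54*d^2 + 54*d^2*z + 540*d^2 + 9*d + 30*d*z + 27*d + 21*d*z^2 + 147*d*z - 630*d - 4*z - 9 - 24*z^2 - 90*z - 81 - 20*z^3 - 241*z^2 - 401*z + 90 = d^2*(54*z + 594) + d*(21*z^2 + 177*z - 594) - 20*z^3 - 265*z^2 - 495*z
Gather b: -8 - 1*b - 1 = -b - 9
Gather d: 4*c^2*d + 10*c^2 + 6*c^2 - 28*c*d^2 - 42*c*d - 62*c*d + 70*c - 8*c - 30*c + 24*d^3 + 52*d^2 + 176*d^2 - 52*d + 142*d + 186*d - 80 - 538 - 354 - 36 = 16*c^2 + 32*c + 24*d^3 + d^2*(228 - 28*c) + d*(4*c^2 - 104*c + 276) - 1008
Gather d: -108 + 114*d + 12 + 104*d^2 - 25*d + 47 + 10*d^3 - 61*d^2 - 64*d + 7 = 10*d^3 + 43*d^2 + 25*d - 42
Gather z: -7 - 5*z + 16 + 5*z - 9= 0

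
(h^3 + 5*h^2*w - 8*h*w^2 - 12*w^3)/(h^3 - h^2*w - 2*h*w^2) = (h + 6*w)/h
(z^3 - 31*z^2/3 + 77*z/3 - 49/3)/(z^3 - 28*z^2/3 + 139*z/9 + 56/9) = 3*(3*z^2 - 10*z + 7)/(9*z^2 - 21*z - 8)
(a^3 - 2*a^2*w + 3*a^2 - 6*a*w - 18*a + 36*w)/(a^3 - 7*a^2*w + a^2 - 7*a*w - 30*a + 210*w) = (-a^2 + 2*a*w + 3*a - 6*w)/(-a^2 + 7*a*w + 5*a - 35*w)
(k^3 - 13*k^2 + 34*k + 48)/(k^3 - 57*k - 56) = (k - 6)/(k + 7)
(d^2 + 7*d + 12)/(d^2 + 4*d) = (d + 3)/d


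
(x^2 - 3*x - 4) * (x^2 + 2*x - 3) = x^4 - x^3 - 13*x^2 + x + 12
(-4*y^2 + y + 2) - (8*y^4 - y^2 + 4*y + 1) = -8*y^4 - 3*y^2 - 3*y + 1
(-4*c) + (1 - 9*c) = 1 - 13*c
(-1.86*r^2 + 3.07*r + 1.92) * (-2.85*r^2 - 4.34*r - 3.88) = 5.301*r^4 - 0.677099999999999*r^3 - 11.579*r^2 - 20.2444*r - 7.4496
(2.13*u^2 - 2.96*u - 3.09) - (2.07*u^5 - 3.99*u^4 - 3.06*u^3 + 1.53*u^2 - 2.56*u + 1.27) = -2.07*u^5 + 3.99*u^4 + 3.06*u^3 + 0.6*u^2 - 0.4*u - 4.36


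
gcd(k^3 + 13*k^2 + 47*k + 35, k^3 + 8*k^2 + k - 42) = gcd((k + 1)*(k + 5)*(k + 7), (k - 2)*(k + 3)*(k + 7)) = k + 7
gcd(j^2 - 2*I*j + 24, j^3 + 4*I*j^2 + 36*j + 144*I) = j^2 - 2*I*j + 24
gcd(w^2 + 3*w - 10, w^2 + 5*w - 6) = 1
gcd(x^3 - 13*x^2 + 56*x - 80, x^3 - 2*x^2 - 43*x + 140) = x^2 - 9*x + 20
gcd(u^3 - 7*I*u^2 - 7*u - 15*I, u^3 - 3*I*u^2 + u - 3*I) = u^2 - 2*I*u + 3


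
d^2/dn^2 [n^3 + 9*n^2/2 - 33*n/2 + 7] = 6*n + 9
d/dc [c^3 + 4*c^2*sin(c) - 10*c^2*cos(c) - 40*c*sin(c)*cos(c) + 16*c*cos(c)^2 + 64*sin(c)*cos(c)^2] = 10*c^2*sin(c) + 4*c^2*cos(c) + 3*c^2 + 8*c*sin(c) - 16*c*sin(2*c) - 20*c*cos(c) - 40*c*cos(2*c) - 20*sin(2*c) + 16*cos(c) + 8*cos(2*c) + 48*cos(3*c) + 8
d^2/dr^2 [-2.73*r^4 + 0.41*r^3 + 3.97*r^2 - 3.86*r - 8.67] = -32.76*r^2 + 2.46*r + 7.94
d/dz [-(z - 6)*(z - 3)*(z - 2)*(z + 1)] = 2*z*(-2*z^2 + 15*z - 25)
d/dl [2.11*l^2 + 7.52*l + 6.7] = 4.22*l + 7.52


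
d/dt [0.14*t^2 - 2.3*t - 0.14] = 0.28*t - 2.3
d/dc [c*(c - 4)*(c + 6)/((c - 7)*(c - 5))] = (c^4 - 24*c^3 + 105*c^2 + 140*c - 840)/(c^4 - 24*c^3 + 214*c^2 - 840*c + 1225)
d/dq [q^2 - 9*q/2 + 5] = 2*q - 9/2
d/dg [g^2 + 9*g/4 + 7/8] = 2*g + 9/4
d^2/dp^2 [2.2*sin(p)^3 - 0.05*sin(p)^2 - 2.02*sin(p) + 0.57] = 0.370000000000003*sin(p) + 4.95*sin(3*p) - 0.1*cos(2*p)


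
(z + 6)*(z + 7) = z^2 + 13*z + 42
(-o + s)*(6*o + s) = -6*o^2 + 5*o*s + s^2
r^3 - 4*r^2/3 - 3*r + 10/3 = (r - 2)*(r - 1)*(r + 5/3)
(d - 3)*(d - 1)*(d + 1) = d^3 - 3*d^2 - d + 3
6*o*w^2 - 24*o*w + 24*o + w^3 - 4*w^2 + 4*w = (6*o + w)*(w - 2)^2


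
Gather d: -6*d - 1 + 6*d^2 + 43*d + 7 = 6*d^2 + 37*d + 6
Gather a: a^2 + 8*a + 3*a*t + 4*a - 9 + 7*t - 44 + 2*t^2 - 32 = a^2 + a*(3*t + 12) + 2*t^2 + 7*t - 85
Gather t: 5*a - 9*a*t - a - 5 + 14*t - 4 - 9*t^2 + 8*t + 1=4*a - 9*t^2 + t*(22 - 9*a) - 8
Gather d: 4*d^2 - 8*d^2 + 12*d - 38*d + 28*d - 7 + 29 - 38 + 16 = -4*d^2 + 2*d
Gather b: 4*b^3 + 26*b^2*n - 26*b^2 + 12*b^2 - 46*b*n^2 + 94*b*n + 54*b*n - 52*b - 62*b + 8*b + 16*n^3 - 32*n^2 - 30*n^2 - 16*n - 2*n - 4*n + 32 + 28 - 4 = 4*b^3 + b^2*(26*n - 14) + b*(-46*n^2 + 148*n - 106) + 16*n^3 - 62*n^2 - 22*n + 56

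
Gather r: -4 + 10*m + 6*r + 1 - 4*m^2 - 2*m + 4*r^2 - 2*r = -4*m^2 + 8*m + 4*r^2 + 4*r - 3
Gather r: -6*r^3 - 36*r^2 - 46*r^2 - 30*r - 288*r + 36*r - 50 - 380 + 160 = -6*r^3 - 82*r^2 - 282*r - 270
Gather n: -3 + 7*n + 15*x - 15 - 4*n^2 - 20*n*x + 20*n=-4*n^2 + n*(27 - 20*x) + 15*x - 18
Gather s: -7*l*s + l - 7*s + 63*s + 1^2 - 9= l + s*(56 - 7*l) - 8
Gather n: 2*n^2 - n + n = 2*n^2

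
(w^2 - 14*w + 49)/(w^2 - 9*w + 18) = (w^2 - 14*w + 49)/(w^2 - 9*w + 18)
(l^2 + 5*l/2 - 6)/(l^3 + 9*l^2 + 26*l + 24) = (l - 3/2)/(l^2 + 5*l + 6)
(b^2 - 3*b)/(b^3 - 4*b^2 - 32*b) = (3 - b)/(-b^2 + 4*b + 32)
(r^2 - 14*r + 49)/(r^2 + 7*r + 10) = (r^2 - 14*r + 49)/(r^2 + 7*r + 10)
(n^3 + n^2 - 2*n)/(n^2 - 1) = n*(n + 2)/(n + 1)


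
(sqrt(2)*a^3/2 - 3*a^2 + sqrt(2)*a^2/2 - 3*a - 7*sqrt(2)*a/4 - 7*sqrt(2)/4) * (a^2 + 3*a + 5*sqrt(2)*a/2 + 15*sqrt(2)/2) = sqrt(2)*a^5/2 - a^4/2 + 2*sqrt(2)*a^4 - 31*sqrt(2)*a^3/4 - 2*a^3 - 37*sqrt(2)*a^2 - 41*a^2/4 - 111*sqrt(2)*a/4 - 35*a - 105/4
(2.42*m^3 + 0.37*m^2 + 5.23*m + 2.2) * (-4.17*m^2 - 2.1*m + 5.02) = -10.0914*m^5 - 6.6249*m^4 - 10.4377*m^3 - 18.2996*m^2 + 21.6346*m + 11.044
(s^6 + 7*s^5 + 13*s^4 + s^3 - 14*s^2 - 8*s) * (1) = s^6 + 7*s^5 + 13*s^4 + s^3 - 14*s^2 - 8*s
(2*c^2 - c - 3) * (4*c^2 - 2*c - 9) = 8*c^4 - 8*c^3 - 28*c^2 + 15*c + 27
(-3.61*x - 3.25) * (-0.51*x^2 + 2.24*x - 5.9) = 1.8411*x^3 - 6.4289*x^2 + 14.019*x + 19.175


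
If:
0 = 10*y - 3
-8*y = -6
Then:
No Solution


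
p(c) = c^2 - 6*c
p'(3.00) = 0.00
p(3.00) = -9.00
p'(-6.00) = -18.00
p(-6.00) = 72.00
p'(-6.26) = -18.52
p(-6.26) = 76.75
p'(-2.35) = -10.70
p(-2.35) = 19.62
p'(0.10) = -5.80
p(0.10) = -0.59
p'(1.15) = -3.70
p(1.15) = -5.58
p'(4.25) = 2.50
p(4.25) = -7.44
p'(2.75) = -0.50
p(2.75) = -8.94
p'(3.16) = 0.32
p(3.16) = -8.97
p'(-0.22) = -6.44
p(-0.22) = 1.37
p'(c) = 2*c - 6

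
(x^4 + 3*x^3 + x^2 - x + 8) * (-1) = -x^4 - 3*x^3 - x^2 + x - 8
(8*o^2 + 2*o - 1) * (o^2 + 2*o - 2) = 8*o^4 + 18*o^3 - 13*o^2 - 6*o + 2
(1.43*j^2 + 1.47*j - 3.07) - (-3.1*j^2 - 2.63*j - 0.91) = 4.53*j^2 + 4.1*j - 2.16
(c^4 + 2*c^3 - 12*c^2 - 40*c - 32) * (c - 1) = c^5 + c^4 - 14*c^3 - 28*c^2 + 8*c + 32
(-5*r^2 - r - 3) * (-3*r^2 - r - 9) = 15*r^4 + 8*r^3 + 55*r^2 + 12*r + 27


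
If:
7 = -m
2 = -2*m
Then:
No Solution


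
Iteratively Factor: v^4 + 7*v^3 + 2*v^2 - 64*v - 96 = (v + 4)*(v^3 + 3*v^2 - 10*v - 24) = (v - 3)*(v + 4)*(v^2 + 6*v + 8) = (v - 3)*(v + 2)*(v + 4)*(v + 4)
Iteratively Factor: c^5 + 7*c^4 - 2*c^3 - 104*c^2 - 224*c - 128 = (c + 4)*(c^4 + 3*c^3 - 14*c^2 - 48*c - 32) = (c + 1)*(c + 4)*(c^3 + 2*c^2 - 16*c - 32) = (c - 4)*(c + 1)*(c + 4)*(c^2 + 6*c + 8) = (c - 4)*(c + 1)*(c + 2)*(c + 4)*(c + 4)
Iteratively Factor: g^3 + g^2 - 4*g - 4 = (g + 2)*(g^2 - g - 2) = (g + 1)*(g + 2)*(g - 2)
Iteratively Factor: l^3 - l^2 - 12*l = (l - 4)*(l^2 + 3*l) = l*(l - 4)*(l + 3)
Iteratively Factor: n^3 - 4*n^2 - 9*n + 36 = (n - 3)*(n^2 - n - 12) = (n - 3)*(n + 3)*(n - 4)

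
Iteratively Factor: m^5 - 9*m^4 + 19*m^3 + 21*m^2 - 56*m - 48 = (m + 1)*(m^4 - 10*m^3 + 29*m^2 - 8*m - 48) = (m - 3)*(m + 1)*(m^3 - 7*m^2 + 8*m + 16) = (m - 4)*(m - 3)*(m + 1)*(m^2 - 3*m - 4) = (m - 4)*(m - 3)*(m + 1)^2*(m - 4)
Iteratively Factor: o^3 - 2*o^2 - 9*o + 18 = (o - 3)*(o^2 + o - 6) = (o - 3)*(o + 3)*(o - 2)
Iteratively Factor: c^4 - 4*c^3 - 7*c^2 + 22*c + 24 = (c - 4)*(c^3 - 7*c - 6) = (c - 4)*(c + 2)*(c^2 - 2*c - 3) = (c - 4)*(c + 1)*(c + 2)*(c - 3)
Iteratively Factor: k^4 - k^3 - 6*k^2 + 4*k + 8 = (k + 2)*(k^3 - 3*k^2 + 4) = (k + 1)*(k + 2)*(k^2 - 4*k + 4) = (k - 2)*(k + 1)*(k + 2)*(k - 2)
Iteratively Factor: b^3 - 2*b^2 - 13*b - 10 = (b + 2)*(b^2 - 4*b - 5) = (b - 5)*(b + 2)*(b + 1)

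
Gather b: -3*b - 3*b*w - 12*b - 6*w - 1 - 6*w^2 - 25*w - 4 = b*(-3*w - 15) - 6*w^2 - 31*w - 5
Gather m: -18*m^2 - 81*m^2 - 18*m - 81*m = -99*m^2 - 99*m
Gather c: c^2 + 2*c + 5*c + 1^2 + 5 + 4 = c^2 + 7*c + 10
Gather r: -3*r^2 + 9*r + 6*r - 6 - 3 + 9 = -3*r^2 + 15*r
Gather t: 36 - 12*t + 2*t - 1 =35 - 10*t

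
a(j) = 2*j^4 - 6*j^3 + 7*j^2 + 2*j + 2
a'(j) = 8*j^3 - 18*j^2 + 14*j + 2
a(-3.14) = 444.92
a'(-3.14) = -467.11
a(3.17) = 89.51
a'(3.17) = 120.34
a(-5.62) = 3272.03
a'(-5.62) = -2065.23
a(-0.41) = 2.83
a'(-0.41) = -7.32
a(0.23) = 2.76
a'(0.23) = 4.37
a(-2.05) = 114.33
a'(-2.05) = -171.27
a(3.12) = 83.67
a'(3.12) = 113.43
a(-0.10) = 1.88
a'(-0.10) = 0.41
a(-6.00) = 4130.00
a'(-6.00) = -2458.00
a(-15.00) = 123047.00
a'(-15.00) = -31258.00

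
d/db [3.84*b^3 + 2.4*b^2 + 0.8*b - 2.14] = 11.52*b^2 + 4.8*b + 0.8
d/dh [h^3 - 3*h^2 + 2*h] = 3*h^2 - 6*h + 2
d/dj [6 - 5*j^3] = -15*j^2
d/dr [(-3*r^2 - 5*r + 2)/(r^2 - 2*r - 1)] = (11*r^2 + 2*r + 9)/(r^4 - 4*r^3 + 2*r^2 + 4*r + 1)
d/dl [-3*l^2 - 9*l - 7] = -6*l - 9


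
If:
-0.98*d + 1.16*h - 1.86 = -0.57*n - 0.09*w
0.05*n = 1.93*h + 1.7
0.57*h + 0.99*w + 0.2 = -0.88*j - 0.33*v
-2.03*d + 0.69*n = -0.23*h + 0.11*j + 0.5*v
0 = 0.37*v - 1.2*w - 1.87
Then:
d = 0.889899970008217 - 1.64962929719578*w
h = -0.0736826142497135*w - 0.718759089430617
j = -2.29348997744083*w - 1.65698313279817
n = 6.25589914797819 - 2.84414891003894*w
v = 3.24324324324324*w + 5.05405405405405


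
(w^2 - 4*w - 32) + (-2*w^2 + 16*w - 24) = -w^2 + 12*w - 56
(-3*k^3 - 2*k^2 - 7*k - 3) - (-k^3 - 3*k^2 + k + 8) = -2*k^3 + k^2 - 8*k - 11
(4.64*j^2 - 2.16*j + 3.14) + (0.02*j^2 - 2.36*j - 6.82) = 4.66*j^2 - 4.52*j - 3.68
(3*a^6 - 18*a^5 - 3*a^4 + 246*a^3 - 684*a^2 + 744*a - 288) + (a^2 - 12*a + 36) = 3*a^6 - 18*a^5 - 3*a^4 + 246*a^3 - 683*a^2 + 732*a - 252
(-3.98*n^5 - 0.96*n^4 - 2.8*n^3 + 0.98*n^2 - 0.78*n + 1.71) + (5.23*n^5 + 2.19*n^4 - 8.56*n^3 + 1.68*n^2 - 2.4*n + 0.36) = 1.25*n^5 + 1.23*n^4 - 11.36*n^3 + 2.66*n^2 - 3.18*n + 2.07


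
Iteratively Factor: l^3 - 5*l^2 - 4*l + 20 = (l + 2)*(l^2 - 7*l + 10) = (l - 2)*(l + 2)*(l - 5)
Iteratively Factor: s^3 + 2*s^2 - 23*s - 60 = (s + 4)*(s^2 - 2*s - 15) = (s + 3)*(s + 4)*(s - 5)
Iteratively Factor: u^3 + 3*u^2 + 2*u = (u + 1)*(u^2 + 2*u) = (u + 1)*(u + 2)*(u)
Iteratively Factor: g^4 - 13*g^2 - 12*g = (g + 1)*(g^3 - g^2 - 12*g) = g*(g + 1)*(g^2 - g - 12) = g*(g - 4)*(g + 1)*(g + 3)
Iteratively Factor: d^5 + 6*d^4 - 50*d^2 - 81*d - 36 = (d - 3)*(d^4 + 9*d^3 + 27*d^2 + 31*d + 12) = (d - 3)*(d + 3)*(d^3 + 6*d^2 + 9*d + 4) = (d - 3)*(d + 1)*(d + 3)*(d^2 + 5*d + 4) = (d - 3)*(d + 1)^2*(d + 3)*(d + 4)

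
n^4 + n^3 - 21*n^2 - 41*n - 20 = (n - 5)*(n + 1)^2*(n + 4)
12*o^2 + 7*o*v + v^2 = (3*o + v)*(4*o + v)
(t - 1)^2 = t^2 - 2*t + 1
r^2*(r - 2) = r^3 - 2*r^2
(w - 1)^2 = w^2 - 2*w + 1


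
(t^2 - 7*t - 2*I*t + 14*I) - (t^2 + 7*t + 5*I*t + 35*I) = -14*t - 7*I*t - 21*I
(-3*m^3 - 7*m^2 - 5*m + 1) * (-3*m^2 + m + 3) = 9*m^5 + 18*m^4 - m^3 - 29*m^2 - 14*m + 3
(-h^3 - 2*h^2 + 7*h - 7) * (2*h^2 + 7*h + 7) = -2*h^5 - 11*h^4 - 7*h^3 + 21*h^2 - 49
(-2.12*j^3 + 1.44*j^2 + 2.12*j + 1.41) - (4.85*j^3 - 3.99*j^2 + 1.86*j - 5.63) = -6.97*j^3 + 5.43*j^2 + 0.26*j + 7.04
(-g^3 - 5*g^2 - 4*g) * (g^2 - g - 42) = -g^5 - 4*g^4 + 43*g^3 + 214*g^2 + 168*g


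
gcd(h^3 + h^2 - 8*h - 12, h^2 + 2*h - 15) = h - 3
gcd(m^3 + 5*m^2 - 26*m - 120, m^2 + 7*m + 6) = m + 6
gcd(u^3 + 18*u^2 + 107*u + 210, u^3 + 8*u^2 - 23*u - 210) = u^2 + 13*u + 42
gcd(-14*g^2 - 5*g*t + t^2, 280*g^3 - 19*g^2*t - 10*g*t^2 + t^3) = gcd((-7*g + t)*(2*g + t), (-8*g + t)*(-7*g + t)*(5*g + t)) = -7*g + t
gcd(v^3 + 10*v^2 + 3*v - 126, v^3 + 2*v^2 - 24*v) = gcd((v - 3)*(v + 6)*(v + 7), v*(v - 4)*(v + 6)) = v + 6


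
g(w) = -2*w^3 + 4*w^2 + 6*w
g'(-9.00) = -552.00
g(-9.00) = 1728.00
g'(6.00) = -162.00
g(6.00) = -252.00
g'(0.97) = 8.11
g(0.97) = 7.76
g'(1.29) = 6.34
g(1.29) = 10.10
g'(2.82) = -19.15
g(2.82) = 3.88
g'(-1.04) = -8.81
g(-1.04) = 0.34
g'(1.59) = 3.55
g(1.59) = 11.61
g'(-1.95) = -32.42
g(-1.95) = 18.34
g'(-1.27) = -13.84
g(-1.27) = 2.93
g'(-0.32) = 2.83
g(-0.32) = -1.44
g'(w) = -6*w^2 + 8*w + 6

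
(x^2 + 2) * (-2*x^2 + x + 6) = -2*x^4 + x^3 + 2*x^2 + 2*x + 12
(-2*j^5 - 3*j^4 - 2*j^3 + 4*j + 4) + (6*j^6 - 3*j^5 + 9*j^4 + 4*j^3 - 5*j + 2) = 6*j^6 - 5*j^5 + 6*j^4 + 2*j^3 - j + 6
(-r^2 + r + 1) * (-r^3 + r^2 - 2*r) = r^5 - 2*r^4 + 2*r^3 - r^2 - 2*r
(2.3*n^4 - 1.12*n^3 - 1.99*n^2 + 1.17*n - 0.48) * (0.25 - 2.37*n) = -5.451*n^5 + 3.2294*n^4 + 4.4363*n^3 - 3.2704*n^2 + 1.4301*n - 0.12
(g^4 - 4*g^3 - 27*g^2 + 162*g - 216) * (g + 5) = g^5 + g^4 - 47*g^3 + 27*g^2 + 594*g - 1080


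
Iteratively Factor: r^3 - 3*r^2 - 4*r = (r - 4)*(r^2 + r) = r*(r - 4)*(r + 1)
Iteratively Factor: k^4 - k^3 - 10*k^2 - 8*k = (k + 2)*(k^3 - 3*k^2 - 4*k) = k*(k + 2)*(k^2 - 3*k - 4) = k*(k + 1)*(k + 2)*(k - 4)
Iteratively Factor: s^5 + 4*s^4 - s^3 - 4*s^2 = (s + 1)*(s^4 + 3*s^3 - 4*s^2) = s*(s + 1)*(s^3 + 3*s^2 - 4*s) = s*(s + 1)*(s + 4)*(s^2 - s) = s*(s - 1)*(s + 1)*(s + 4)*(s)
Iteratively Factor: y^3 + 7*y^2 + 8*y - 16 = (y + 4)*(y^2 + 3*y - 4) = (y - 1)*(y + 4)*(y + 4)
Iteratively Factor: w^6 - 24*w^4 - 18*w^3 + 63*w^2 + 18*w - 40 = (w + 2)*(w^5 - 2*w^4 - 20*w^3 + 22*w^2 + 19*w - 20) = (w - 5)*(w + 2)*(w^4 + 3*w^3 - 5*w^2 - 3*w + 4) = (w - 5)*(w - 1)*(w + 2)*(w^3 + 4*w^2 - w - 4) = (w - 5)*(w - 1)*(w + 1)*(w + 2)*(w^2 + 3*w - 4) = (w - 5)*(w - 1)*(w + 1)*(w + 2)*(w + 4)*(w - 1)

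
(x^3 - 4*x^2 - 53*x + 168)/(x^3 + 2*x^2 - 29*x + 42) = (x - 8)/(x - 2)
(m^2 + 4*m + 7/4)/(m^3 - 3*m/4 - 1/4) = (2*m + 7)/(2*m^2 - m - 1)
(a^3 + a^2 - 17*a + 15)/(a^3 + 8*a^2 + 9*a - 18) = (a^2 + 2*a - 15)/(a^2 + 9*a + 18)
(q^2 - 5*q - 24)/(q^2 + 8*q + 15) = (q - 8)/(q + 5)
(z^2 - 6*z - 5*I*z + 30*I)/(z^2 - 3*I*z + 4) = (z^2 - 6*z - 5*I*z + 30*I)/(z^2 - 3*I*z + 4)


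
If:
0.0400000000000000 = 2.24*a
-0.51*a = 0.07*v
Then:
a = 0.02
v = -0.13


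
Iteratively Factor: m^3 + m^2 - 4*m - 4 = (m + 1)*(m^2 - 4) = (m + 1)*(m + 2)*(m - 2)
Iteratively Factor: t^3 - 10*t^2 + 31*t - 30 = (t - 3)*(t^2 - 7*t + 10) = (t - 5)*(t - 3)*(t - 2)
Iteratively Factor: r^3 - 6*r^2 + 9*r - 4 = (r - 1)*(r^2 - 5*r + 4) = (r - 1)^2*(r - 4)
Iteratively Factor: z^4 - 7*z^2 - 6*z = (z - 3)*(z^3 + 3*z^2 + 2*z) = z*(z - 3)*(z^2 + 3*z + 2) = z*(z - 3)*(z + 2)*(z + 1)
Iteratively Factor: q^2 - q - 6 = (q + 2)*(q - 3)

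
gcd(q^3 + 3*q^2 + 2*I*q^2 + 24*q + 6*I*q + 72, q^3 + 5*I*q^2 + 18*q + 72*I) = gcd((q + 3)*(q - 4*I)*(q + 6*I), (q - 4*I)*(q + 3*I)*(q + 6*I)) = q^2 + 2*I*q + 24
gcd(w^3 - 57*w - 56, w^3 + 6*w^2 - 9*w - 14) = w^2 + 8*w + 7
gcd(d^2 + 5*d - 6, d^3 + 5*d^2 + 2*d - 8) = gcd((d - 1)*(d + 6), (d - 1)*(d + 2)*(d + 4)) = d - 1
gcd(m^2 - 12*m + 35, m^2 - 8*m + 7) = m - 7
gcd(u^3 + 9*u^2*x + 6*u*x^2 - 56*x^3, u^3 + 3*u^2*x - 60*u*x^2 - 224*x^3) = u^2 + 11*u*x + 28*x^2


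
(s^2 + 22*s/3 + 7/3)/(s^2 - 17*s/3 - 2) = (s + 7)/(s - 6)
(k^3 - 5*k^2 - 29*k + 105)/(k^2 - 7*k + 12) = (k^2 - 2*k - 35)/(k - 4)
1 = 1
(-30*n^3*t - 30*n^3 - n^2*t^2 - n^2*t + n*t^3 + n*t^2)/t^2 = -30*n^3/t - 30*n^3/t^2 - n^2 - n^2/t + n*t + n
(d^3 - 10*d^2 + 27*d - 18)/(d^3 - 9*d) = (d^2 - 7*d + 6)/(d*(d + 3))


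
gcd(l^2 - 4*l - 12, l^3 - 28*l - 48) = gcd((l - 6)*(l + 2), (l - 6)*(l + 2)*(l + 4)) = l^2 - 4*l - 12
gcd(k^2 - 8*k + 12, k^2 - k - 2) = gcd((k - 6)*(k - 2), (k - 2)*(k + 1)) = k - 2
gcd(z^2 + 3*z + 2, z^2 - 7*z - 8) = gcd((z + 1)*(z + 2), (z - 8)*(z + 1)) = z + 1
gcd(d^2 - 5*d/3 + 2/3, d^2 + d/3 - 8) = 1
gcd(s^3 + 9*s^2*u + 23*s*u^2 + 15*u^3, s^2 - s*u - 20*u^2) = 1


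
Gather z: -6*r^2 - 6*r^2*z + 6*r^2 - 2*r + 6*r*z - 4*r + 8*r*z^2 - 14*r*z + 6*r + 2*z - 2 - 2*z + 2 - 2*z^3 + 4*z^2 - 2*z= -2*z^3 + z^2*(8*r + 4) + z*(-6*r^2 - 8*r - 2)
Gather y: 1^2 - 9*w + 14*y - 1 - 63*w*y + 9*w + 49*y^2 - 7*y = 49*y^2 + y*(7 - 63*w)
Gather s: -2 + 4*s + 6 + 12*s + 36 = 16*s + 40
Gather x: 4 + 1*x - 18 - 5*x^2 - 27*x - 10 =-5*x^2 - 26*x - 24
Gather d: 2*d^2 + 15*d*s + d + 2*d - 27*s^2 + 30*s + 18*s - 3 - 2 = 2*d^2 + d*(15*s + 3) - 27*s^2 + 48*s - 5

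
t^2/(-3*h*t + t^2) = t/(-3*h + t)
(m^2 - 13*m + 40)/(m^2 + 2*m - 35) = (m - 8)/(m + 7)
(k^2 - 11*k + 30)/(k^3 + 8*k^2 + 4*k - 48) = (k^2 - 11*k + 30)/(k^3 + 8*k^2 + 4*k - 48)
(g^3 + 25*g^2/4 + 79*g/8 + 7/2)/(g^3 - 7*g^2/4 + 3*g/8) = (8*g^3 + 50*g^2 + 79*g + 28)/(g*(8*g^2 - 14*g + 3))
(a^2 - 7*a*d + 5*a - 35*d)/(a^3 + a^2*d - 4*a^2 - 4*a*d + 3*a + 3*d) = (a^2 - 7*a*d + 5*a - 35*d)/(a^3 + a^2*d - 4*a^2 - 4*a*d + 3*a + 3*d)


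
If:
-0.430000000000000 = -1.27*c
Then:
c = 0.34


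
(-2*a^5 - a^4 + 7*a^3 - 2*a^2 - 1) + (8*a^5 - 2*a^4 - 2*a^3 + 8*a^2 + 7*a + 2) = 6*a^5 - 3*a^4 + 5*a^3 + 6*a^2 + 7*a + 1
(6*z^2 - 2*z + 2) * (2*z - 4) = 12*z^3 - 28*z^2 + 12*z - 8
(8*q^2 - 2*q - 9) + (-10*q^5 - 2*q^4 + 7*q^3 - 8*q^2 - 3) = -10*q^5 - 2*q^4 + 7*q^3 - 2*q - 12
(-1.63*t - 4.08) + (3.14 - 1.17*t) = -2.8*t - 0.94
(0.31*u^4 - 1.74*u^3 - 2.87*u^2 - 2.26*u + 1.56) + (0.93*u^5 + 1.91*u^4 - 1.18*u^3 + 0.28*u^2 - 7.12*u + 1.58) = 0.93*u^5 + 2.22*u^4 - 2.92*u^3 - 2.59*u^2 - 9.38*u + 3.14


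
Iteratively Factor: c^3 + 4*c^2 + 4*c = (c)*(c^2 + 4*c + 4) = c*(c + 2)*(c + 2)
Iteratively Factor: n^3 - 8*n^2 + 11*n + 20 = (n - 5)*(n^2 - 3*n - 4) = (n - 5)*(n - 4)*(n + 1)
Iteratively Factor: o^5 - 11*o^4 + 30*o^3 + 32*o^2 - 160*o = (o + 2)*(o^4 - 13*o^3 + 56*o^2 - 80*o) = (o - 4)*(o + 2)*(o^3 - 9*o^2 + 20*o) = o*(o - 4)*(o + 2)*(o^2 - 9*o + 20) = o*(o - 5)*(o - 4)*(o + 2)*(o - 4)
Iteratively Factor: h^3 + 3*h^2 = (h + 3)*(h^2) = h*(h + 3)*(h)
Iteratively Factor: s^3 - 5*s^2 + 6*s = (s - 2)*(s^2 - 3*s) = s*(s - 2)*(s - 3)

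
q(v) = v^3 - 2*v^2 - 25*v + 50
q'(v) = 3*v^2 - 4*v - 25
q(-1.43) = 78.74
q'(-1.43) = -13.15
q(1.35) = 15.07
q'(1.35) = -24.93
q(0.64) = 33.44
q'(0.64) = -26.33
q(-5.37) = -28.28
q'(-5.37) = 82.99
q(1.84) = 3.46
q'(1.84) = -22.20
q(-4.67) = 21.28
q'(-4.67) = 59.11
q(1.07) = 22.19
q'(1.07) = -25.85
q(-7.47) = -291.68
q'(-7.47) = 172.28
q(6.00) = 44.00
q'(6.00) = 59.00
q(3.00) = -16.00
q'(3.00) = -10.00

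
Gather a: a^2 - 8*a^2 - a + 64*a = -7*a^2 + 63*a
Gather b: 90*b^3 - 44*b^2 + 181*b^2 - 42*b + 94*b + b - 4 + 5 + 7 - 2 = 90*b^3 + 137*b^2 + 53*b + 6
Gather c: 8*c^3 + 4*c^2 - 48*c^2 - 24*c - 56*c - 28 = 8*c^3 - 44*c^2 - 80*c - 28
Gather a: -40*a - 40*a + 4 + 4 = 8 - 80*a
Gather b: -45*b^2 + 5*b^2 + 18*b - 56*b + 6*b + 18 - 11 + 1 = -40*b^2 - 32*b + 8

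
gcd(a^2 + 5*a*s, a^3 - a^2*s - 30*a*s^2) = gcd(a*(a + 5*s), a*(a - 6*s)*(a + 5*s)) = a^2 + 5*a*s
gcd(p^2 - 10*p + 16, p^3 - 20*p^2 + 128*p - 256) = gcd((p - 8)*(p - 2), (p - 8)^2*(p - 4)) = p - 8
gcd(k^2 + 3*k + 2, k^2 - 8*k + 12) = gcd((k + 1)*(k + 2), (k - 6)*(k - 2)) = 1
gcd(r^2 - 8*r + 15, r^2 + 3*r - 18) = r - 3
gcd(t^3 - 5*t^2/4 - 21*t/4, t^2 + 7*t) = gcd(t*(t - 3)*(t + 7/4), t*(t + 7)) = t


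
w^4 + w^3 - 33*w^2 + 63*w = w*(w - 3)^2*(w + 7)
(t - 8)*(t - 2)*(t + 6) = t^3 - 4*t^2 - 44*t + 96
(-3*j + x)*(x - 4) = -3*j*x + 12*j + x^2 - 4*x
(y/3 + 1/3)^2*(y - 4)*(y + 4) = y^4/9 + 2*y^3/9 - 5*y^2/3 - 32*y/9 - 16/9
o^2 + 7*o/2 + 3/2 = (o + 1/2)*(o + 3)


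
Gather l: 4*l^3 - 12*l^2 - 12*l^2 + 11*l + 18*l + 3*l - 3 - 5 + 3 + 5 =4*l^3 - 24*l^2 + 32*l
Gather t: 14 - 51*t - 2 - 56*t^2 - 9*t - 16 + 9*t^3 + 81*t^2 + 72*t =9*t^3 + 25*t^2 + 12*t - 4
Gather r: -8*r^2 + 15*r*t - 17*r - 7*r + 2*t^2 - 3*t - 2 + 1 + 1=-8*r^2 + r*(15*t - 24) + 2*t^2 - 3*t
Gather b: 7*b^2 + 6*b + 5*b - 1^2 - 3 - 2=7*b^2 + 11*b - 6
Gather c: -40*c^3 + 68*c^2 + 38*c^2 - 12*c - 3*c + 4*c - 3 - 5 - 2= -40*c^3 + 106*c^2 - 11*c - 10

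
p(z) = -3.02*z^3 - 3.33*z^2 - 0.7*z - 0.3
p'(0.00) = -0.70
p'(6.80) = -464.92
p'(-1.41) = -9.32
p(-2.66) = 34.84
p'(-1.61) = -13.46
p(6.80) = -1108.62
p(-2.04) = 12.91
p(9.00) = -2477.91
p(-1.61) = 4.80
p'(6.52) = -429.27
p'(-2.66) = -47.09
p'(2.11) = -55.09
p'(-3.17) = -70.63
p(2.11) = -44.97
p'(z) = -9.06*z^2 - 6.66*z - 0.7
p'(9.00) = -794.50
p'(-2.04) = -24.82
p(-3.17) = 64.66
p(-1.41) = 2.53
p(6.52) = -983.47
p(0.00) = -0.30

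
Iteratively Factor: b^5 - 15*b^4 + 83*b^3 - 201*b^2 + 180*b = (b - 3)*(b^4 - 12*b^3 + 47*b^2 - 60*b) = b*(b - 3)*(b^3 - 12*b^2 + 47*b - 60) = b*(b - 5)*(b - 3)*(b^2 - 7*b + 12) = b*(b - 5)*(b - 3)^2*(b - 4)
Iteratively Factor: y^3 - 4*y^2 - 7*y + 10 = (y - 5)*(y^2 + y - 2) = (y - 5)*(y + 2)*(y - 1)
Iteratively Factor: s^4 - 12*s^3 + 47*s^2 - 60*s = (s - 4)*(s^3 - 8*s^2 + 15*s) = (s - 4)*(s - 3)*(s^2 - 5*s) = s*(s - 4)*(s - 3)*(s - 5)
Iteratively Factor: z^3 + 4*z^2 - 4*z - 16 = (z - 2)*(z^2 + 6*z + 8) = (z - 2)*(z + 2)*(z + 4)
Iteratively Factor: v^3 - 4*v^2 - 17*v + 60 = (v - 3)*(v^2 - v - 20) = (v - 3)*(v + 4)*(v - 5)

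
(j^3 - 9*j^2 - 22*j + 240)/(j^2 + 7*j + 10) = (j^2 - 14*j + 48)/(j + 2)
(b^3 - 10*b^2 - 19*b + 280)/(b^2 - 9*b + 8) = (b^2 - 2*b - 35)/(b - 1)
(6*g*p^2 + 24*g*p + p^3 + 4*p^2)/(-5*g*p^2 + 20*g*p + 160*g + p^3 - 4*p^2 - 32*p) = p*(6*g + p)/(-5*g*p + 40*g + p^2 - 8*p)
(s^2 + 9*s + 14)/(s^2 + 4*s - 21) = (s + 2)/(s - 3)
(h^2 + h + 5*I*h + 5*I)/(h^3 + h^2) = (h + 5*I)/h^2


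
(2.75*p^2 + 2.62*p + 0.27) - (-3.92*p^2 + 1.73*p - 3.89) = 6.67*p^2 + 0.89*p + 4.16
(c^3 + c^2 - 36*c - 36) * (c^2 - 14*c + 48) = c^5 - 13*c^4 - 2*c^3 + 516*c^2 - 1224*c - 1728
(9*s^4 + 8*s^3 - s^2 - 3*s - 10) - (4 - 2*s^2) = 9*s^4 + 8*s^3 + s^2 - 3*s - 14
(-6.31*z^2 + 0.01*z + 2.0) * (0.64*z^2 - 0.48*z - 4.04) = -4.0384*z^4 + 3.0352*z^3 + 26.7676*z^2 - 1.0004*z - 8.08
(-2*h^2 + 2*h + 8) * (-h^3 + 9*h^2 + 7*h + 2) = 2*h^5 - 20*h^4 - 4*h^3 + 82*h^2 + 60*h + 16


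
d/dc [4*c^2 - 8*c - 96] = 8*c - 8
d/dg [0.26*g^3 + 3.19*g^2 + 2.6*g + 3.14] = 0.78*g^2 + 6.38*g + 2.6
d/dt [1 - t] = -1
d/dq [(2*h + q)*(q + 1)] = 2*h + 2*q + 1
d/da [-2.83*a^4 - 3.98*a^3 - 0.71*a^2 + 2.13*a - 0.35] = -11.32*a^3 - 11.94*a^2 - 1.42*a + 2.13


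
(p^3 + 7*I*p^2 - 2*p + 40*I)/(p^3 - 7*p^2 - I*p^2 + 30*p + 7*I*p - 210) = (p^2 + 2*I*p + 8)/(p^2 - p*(7 + 6*I) + 42*I)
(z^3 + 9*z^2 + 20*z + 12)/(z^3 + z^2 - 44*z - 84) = (z + 1)/(z - 7)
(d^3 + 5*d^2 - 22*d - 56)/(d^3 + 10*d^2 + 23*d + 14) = (d - 4)/(d + 1)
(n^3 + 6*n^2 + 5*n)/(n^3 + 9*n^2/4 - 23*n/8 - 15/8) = 8*n*(n^2 + 6*n + 5)/(8*n^3 + 18*n^2 - 23*n - 15)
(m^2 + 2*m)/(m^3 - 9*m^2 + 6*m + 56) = m/(m^2 - 11*m + 28)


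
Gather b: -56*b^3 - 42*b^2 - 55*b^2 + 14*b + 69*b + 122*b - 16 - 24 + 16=-56*b^3 - 97*b^2 + 205*b - 24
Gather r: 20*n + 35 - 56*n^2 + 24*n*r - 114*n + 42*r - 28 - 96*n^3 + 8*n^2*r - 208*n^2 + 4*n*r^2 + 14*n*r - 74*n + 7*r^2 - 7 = -96*n^3 - 264*n^2 - 168*n + r^2*(4*n + 7) + r*(8*n^2 + 38*n + 42)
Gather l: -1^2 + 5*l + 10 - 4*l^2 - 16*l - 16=-4*l^2 - 11*l - 7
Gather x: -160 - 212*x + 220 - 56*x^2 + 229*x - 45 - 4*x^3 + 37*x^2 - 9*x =-4*x^3 - 19*x^2 + 8*x + 15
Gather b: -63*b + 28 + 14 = 42 - 63*b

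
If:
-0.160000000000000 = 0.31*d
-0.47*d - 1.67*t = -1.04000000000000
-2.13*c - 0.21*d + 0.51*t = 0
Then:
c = 0.23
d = -0.52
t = 0.77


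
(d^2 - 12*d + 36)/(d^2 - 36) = (d - 6)/(d + 6)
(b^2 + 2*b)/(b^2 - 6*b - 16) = b/(b - 8)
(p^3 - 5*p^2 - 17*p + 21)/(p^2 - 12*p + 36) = (p^3 - 5*p^2 - 17*p + 21)/(p^2 - 12*p + 36)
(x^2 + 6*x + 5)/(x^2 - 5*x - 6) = (x + 5)/(x - 6)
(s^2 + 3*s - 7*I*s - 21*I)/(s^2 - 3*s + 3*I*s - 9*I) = (s^2 + s*(3 - 7*I) - 21*I)/(s^2 + 3*s*(-1 + I) - 9*I)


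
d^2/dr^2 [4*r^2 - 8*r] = 8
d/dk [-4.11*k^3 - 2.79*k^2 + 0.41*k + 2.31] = -12.33*k^2 - 5.58*k + 0.41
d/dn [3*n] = 3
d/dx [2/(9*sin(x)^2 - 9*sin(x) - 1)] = 18*(1 - 2*sin(x))*cos(x)/(-9*sin(x)^2 + 9*sin(x) + 1)^2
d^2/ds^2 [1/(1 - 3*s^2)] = 6*(-9*s^2 - 1)/(3*s^2 - 1)^3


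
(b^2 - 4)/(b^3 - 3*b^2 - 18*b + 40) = (b + 2)/(b^2 - b - 20)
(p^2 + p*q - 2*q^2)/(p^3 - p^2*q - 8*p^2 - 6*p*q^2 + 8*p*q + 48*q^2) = (p - q)/(p^2 - 3*p*q - 8*p + 24*q)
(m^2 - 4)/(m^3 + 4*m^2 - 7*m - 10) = (m + 2)/(m^2 + 6*m + 5)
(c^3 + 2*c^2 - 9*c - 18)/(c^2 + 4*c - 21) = (c^2 + 5*c + 6)/(c + 7)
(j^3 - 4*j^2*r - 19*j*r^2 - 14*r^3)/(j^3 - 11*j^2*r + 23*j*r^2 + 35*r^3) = (-j - 2*r)/(-j + 5*r)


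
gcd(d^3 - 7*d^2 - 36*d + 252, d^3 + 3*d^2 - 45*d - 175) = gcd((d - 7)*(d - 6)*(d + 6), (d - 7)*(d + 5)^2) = d - 7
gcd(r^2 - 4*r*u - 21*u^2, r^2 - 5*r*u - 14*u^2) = r - 7*u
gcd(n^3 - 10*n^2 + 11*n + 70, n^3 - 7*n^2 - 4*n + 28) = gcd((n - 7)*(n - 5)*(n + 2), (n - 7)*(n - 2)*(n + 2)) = n^2 - 5*n - 14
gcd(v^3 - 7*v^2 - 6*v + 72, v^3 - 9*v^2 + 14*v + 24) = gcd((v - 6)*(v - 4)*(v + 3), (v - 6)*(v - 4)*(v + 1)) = v^2 - 10*v + 24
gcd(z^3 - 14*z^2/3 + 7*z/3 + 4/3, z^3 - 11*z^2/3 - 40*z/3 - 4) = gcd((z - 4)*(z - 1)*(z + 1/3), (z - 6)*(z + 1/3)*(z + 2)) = z + 1/3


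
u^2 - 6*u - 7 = (u - 7)*(u + 1)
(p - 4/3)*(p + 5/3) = p^2 + p/3 - 20/9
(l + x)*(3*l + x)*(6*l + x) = 18*l^3 + 27*l^2*x + 10*l*x^2 + x^3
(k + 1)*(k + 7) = k^2 + 8*k + 7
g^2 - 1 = (g - 1)*(g + 1)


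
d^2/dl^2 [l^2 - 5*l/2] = 2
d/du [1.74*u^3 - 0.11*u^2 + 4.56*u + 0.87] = 5.22*u^2 - 0.22*u + 4.56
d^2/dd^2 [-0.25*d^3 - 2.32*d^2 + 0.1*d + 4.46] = -1.5*d - 4.64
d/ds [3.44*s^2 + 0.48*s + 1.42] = 6.88*s + 0.48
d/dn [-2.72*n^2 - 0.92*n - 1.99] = -5.44*n - 0.92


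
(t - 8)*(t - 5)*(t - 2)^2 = t^4 - 17*t^3 + 96*t^2 - 212*t + 160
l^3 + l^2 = l^2*(l + 1)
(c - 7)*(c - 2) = c^2 - 9*c + 14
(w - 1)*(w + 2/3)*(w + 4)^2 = w^4 + 23*w^3/3 + 38*w^2/3 - 32*w/3 - 32/3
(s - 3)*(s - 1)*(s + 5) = s^3 + s^2 - 17*s + 15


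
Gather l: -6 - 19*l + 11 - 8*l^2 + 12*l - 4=-8*l^2 - 7*l + 1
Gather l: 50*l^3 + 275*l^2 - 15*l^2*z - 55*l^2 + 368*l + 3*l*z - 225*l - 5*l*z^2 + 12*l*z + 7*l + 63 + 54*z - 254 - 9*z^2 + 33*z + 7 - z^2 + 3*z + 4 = 50*l^3 + l^2*(220 - 15*z) + l*(-5*z^2 + 15*z + 150) - 10*z^2 + 90*z - 180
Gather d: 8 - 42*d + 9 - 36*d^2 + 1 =-36*d^2 - 42*d + 18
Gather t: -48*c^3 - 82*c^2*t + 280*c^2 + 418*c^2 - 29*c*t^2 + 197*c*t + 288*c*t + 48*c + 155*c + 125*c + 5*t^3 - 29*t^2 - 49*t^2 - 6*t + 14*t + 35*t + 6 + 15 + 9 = -48*c^3 + 698*c^2 + 328*c + 5*t^3 + t^2*(-29*c - 78) + t*(-82*c^2 + 485*c + 43) + 30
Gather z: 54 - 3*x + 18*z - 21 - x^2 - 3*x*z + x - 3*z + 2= -x^2 - 2*x + z*(15 - 3*x) + 35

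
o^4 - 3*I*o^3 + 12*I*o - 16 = (o - 2)*(o + 2)*(o - 4*I)*(o + I)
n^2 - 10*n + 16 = (n - 8)*(n - 2)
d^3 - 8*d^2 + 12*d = d*(d - 6)*(d - 2)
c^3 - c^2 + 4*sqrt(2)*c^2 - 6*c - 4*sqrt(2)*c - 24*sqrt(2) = (c - 3)*(c + 2)*(c + 4*sqrt(2))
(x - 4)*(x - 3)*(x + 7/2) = x^3 - 7*x^2/2 - 25*x/2 + 42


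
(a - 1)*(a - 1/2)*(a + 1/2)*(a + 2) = a^4 + a^3 - 9*a^2/4 - a/4 + 1/2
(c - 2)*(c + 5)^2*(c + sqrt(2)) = c^4 + sqrt(2)*c^3 + 8*c^3 + 5*c^2 + 8*sqrt(2)*c^2 - 50*c + 5*sqrt(2)*c - 50*sqrt(2)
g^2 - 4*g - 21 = (g - 7)*(g + 3)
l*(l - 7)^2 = l^3 - 14*l^2 + 49*l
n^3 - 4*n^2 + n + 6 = (n - 3)*(n - 2)*(n + 1)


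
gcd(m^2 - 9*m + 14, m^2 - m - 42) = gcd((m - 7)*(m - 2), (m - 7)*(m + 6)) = m - 7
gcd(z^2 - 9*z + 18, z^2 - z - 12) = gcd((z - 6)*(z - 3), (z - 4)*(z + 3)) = 1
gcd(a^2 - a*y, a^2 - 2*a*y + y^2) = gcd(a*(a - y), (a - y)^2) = -a + y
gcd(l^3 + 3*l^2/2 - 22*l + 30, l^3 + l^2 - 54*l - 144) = l + 6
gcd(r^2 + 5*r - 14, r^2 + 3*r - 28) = r + 7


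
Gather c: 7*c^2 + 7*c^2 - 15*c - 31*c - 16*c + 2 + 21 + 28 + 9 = 14*c^2 - 62*c + 60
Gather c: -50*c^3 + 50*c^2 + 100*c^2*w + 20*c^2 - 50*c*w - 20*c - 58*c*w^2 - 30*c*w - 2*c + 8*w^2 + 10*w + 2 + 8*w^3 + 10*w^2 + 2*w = -50*c^3 + c^2*(100*w + 70) + c*(-58*w^2 - 80*w - 22) + 8*w^3 + 18*w^2 + 12*w + 2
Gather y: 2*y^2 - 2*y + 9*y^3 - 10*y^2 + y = 9*y^3 - 8*y^2 - y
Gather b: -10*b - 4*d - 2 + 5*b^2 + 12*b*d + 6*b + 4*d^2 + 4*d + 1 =5*b^2 + b*(12*d - 4) + 4*d^2 - 1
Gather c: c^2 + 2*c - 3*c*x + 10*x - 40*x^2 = c^2 + c*(2 - 3*x) - 40*x^2 + 10*x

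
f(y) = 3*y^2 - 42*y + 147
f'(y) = 6*y - 42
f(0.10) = 142.83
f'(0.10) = -41.40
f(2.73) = 54.70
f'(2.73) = -25.62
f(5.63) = 5.63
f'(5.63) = -8.22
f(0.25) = 136.69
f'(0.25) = -40.50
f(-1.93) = 239.23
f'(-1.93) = -53.58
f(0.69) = 119.45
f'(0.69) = -37.86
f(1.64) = 86.19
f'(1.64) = -32.16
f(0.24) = 137.09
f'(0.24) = -40.56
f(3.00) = 48.00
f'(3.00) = -24.00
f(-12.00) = 1083.00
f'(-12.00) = -114.00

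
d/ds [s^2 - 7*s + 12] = 2*s - 7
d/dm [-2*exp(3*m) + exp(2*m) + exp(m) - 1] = (-6*exp(2*m) + 2*exp(m) + 1)*exp(m)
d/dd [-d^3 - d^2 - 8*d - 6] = -3*d^2 - 2*d - 8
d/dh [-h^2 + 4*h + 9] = 4 - 2*h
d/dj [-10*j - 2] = -10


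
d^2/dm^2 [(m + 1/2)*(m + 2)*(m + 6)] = 6*m + 17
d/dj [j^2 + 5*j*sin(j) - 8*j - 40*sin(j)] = 5*j*cos(j) + 2*j + 5*sin(j) - 40*cos(j) - 8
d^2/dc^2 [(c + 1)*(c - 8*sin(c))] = 2*(4*c + 4)*sin(c) - 16*cos(c) + 2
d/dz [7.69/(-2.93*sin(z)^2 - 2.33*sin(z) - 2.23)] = (45.0634*sin(z) + 17.9177)*cos(z)/(2.93*sin(z)^2 + 2.33*sin(z) + 2.23)^2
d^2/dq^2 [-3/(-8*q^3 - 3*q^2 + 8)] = 18*(12*q^2*(4*q + 1)^2 - (8*q + 1)*(8*q^3 + 3*q^2 - 8))/(8*q^3 + 3*q^2 - 8)^3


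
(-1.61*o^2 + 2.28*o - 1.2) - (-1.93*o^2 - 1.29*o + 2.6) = 0.32*o^2 + 3.57*o - 3.8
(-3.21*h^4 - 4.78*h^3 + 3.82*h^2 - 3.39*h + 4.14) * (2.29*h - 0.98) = -7.3509*h^5 - 7.8004*h^4 + 13.4322*h^3 - 11.5067*h^2 + 12.8028*h - 4.0572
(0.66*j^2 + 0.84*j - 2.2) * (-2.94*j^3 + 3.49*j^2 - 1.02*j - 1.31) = -1.9404*j^5 - 0.166199999999999*j^4 + 8.7264*j^3 - 9.3994*j^2 + 1.1436*j + 2.882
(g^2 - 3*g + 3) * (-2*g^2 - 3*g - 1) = -2*g^4 + 3*g^3 + 2*g^2 - 6*g - 3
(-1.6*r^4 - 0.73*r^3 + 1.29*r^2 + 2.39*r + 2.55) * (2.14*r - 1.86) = -3.424*r^5 + 1.4138*r^4 + 4.1184*r^3 + 2.7152*r^2 + 1.0116*r - 4.743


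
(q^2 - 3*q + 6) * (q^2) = q^4 - 3*q^3 + 6*q^2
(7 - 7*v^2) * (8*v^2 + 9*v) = -56*v^4 - 63*v^3 + 56*v^2 + 63*v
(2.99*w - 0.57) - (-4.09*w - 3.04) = 7.08*w + 2.47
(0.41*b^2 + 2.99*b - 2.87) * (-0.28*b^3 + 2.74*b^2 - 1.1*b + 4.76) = -0.1148*b^5 + 0.2862*b^4 + 8.5452*b^3 - 9.2012*b^2 + 17.3894*b - 13.6612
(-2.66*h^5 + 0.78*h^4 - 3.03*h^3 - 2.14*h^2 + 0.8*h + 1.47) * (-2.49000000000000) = 6.6234*h^5 - 1.9422*h^4 + 7.5447*h^3 + 5.3286*h^2 - 1.992*h - 3.6603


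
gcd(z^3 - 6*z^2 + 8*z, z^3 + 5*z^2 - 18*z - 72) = z - 4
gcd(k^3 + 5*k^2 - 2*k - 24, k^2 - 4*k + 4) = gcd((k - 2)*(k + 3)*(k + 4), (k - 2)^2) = k - 2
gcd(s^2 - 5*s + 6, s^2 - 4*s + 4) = s - 2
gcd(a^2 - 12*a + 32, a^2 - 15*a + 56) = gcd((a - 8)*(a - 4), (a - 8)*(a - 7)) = a - 8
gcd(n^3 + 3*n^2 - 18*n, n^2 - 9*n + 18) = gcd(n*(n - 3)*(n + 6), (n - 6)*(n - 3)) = n - 3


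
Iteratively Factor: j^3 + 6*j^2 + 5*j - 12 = (j + 3)*(j^2 + 3*j - 4) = (j + 3)*(j + 4)*(j - 1)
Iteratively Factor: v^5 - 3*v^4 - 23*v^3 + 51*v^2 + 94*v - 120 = (v - 5)*(v^4 + 2*v^3 - 13*v^2 - 14*v + 24) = (v - 5)*(v + 2)*(v^3 - 13*v + 12) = (v - 5)*(v + 2)*(v + 4)*(v^2 - 4*v + 3) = (v - 5)*(v - 1)*(v + 2)*(v + 4)*(v - 3)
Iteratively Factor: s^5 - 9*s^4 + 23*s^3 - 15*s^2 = (s)*(s^4 - 9*s^3 + 23*s^2 - 15*s) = s^2*(s^3 - 9*s^2 + 23*s - 15) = s^2*(s - 3)*(s^2 - 6*s + 5) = s^2*(s - 5)*(s - 3)*(s - 1)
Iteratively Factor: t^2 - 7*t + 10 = (t - 5)*(t - 2)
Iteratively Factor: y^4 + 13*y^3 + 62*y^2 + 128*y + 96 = (y + 4)*(y^3 + 9*y^2 + 26*y + 24) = (y + 4)^2*(y^2 + 5*y + 6) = (y + 3)*(y + 4)^2*(y + 2)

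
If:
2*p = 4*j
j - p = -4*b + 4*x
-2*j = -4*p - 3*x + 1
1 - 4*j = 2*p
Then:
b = 11/96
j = 1/8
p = 1/4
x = 1/12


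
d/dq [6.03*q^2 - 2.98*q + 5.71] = 12.06*q - 2.98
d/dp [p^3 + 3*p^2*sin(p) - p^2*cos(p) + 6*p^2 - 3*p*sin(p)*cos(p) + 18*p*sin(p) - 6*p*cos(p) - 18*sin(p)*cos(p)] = p^2*sin(p) + 3*p^2*cos(p) + 3*p^2 + 12*p*sin(p) + 16*p*cos(p) - 3*p*cos(2*p) + 12*p + 18*sin(p) - 3*sin(2*p)/2 - 6*cos(p) - 18*cos(2*p)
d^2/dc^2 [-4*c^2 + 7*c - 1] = -8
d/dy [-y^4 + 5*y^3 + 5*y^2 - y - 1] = -4*y^3 + 15*y^2 + 10*y - 1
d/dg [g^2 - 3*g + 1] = 2*g - 3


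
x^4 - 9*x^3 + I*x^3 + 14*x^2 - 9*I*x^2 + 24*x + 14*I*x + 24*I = (x - 6)*(x - 4)*(x + 1)*(x + I)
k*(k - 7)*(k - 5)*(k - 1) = k^4 - 13*k^3 + 47*k^2 - 35*k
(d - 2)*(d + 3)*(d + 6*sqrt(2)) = d^3 + d^2 + 6*sqrt(2)*d^2 - 6*d + 6*sqrt(2)*d - 36*sqrt(2)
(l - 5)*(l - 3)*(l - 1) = l^3 - 9*l^2 + 23*l - 15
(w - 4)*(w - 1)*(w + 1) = w^3 - 4*w^2 - w + 4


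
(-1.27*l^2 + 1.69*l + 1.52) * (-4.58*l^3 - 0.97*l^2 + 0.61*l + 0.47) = 5.8166*l^5 - 6.5083*l^4 - 9.3756*l^3 - 1.0404*l^2 + 1.7215*l + 0.7144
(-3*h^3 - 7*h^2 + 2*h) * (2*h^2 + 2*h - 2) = -6*h^5 - 20*h^4 - 4*h^3 + 18*h^2 - 4*h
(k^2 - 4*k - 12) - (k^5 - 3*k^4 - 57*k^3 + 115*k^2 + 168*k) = -k^5 + 3*k^4 + 57*k^3 - 114*k^2 - 172*k - 12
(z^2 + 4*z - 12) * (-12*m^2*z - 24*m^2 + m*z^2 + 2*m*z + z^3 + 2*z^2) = -12*m^2*z^3 - 72*m^2*z^2 + 48*m^2*z + 288*m^2 + m*z^4 + 6*m*z^3 - 4*m*z^2 - 24*m*z + z^5 + 6*z^4 - 4*z^3 - 24*z^2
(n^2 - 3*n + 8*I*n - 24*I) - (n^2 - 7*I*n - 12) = -3*n + 15*I*n + 12 - 24*I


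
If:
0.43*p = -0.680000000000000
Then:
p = -1.58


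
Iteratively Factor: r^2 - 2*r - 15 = (r - 5)*(r + 3)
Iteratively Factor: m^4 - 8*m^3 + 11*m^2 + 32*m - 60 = (m - 3)*(m^3 - 5*m^2 - 4*m + 20) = (m - 3)*(m - 2)*(m^2 - 3*m - 10) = (m - 3)*(m - 2)*(m + 2)*(m - 5)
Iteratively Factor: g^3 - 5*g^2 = (g)*(g^2 - 5*g) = g*(g - 5)*(g)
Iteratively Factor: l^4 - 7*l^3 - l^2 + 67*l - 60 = (l - 5)*(l^3 - 2*l^2 - 11*l + 12) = (l - 5)*(l - 1)*(l^2 - l - 12) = (l - 5)*(l - 4)*(l - 1)*(l + 3)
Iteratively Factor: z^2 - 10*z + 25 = (z - 5)*(z - 5)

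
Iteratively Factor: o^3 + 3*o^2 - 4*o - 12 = (o + 2)*(o^2 + o - 6) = (o - 2)*(o + 2)*(o + 3)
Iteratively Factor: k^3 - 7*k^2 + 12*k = (k)*(k^2 - 7*k + 12) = k*(k - 4)*(k - 3)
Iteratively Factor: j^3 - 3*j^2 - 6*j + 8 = (j - 4)*(j^2 + j - 2) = (j - 4)*(j - 1)*(j + 2)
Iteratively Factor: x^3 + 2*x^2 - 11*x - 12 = (x + 1)*(x^2 + x - 12) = (x + 1)*(x + 4)*(x - 3)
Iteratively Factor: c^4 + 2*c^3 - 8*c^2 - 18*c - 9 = (c - 3)*(c^3 + 5*c^2 + 7*c + 3) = (c - 3)*(c + 1)*(c^2 + 4*c + 3) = (c - 3)*(c + 1)^2*(c + 3)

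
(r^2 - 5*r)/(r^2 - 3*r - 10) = r/(r + 2)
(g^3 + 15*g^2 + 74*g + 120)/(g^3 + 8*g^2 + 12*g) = (g^2 + 9*g + 20)/(g*(g + 2))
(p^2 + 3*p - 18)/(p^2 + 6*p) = (p - 3)/p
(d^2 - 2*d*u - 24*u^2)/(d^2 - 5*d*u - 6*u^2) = (d + 4*u)/(d + u)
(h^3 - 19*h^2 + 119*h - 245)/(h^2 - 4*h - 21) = (h^2 - 12*h + 35)/(h + 3)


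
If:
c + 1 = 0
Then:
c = -1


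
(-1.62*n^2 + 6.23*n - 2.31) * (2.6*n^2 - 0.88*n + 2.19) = -4.212*n^4 + 17.6236*n^3 - 15.0362*n^2 + 15.6765*n - 5.0589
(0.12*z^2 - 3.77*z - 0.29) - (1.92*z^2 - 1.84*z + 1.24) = -1.8*z^2 - 1.93*z - 1.53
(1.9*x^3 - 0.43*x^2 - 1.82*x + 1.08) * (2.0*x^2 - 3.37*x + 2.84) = 3.8*x^5 - 7.263*x^4 + 3.2051*x^3 + 7.0722*x^2 - 8.8084*x + 3.0672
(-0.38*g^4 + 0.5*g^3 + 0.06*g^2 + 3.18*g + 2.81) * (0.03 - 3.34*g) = 1.2692*g^5 - 1.6814*g^4 - 0.1854*g^3 - 10.6194*g^2 - 9.29*g + 0.0843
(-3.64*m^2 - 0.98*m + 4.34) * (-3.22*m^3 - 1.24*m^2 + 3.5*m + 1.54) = 11.7208*m^5 + 7.6692*m^4 - 25.4996*m^3 - 14.4172*m^2 + 13.6808*m + 6.6836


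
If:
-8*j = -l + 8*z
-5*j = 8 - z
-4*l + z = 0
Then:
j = -248/187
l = 64/187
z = 256/187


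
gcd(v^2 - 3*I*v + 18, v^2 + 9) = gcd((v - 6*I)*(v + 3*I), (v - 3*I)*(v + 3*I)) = v + 3*I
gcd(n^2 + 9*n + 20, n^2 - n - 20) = n + 4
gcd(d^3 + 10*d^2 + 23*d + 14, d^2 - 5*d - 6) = d + 1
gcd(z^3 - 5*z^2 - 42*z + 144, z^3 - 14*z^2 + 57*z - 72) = z^2 - 11*z + 24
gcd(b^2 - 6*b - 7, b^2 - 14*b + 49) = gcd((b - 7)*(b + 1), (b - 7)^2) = b - 7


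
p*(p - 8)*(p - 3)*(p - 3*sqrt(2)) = p^4 - 11*p^3 - 3*sqrt(2)*p^3 + 24*p^2 + 33*sqrt(2)*p^2 - 72*sqrt(2)*p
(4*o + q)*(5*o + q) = 20*o^2 + 9*o*q + q^2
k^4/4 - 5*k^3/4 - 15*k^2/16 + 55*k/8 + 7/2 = (k/4 + 1/2)*(k - 4)*(k - 7/2)*(k + 1/2)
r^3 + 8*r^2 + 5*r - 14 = (r - 1)*(r + 2)*(r + 7)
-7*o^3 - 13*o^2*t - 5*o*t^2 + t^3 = (-7*o + t)*(o + t)^2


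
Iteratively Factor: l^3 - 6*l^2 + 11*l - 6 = (l - 3)*(l^2 - 3*l + 2) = (l - 3)*(l - 2)*(l - 1)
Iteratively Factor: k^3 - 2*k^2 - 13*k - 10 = (k - 5)*(k^2 + 3*k + 2) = (k - 5)*(k + 2)*(k + 1)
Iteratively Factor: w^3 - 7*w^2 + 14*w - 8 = (w - 2)*(w^2 - 5*w + 4) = (w - 4)*(w - 2)*(w - 1)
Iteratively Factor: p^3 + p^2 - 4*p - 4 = (p + 2)*(p^2 - p - 2) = (p - 2)*(p + 2)*(p + 1)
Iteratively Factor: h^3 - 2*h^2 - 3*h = (h)*(h^2 - 2*h - 3) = h*(h - 3)*(h + 1)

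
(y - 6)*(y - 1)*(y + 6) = y^3 - y^2 - 36*y + 36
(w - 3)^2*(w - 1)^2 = w^4 - 8*w^3 + 22*w^2 - 24*w + 9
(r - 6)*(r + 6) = r^2 - 36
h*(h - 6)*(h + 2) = h^3 - 4*h^2 - 12*h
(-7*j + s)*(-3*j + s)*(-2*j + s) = -42*j^3 + 41*j^2*s - 12*j*s^2 + s^3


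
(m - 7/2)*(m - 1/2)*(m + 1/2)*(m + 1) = m^4 - 5*m^3/2 - 15*m^2/4 + 5*m/8 + 7/8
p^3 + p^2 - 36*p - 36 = (p - 6)*(p + 1)*(p + 6)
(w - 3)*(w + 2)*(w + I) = w^3 - w^2 + I*w^2 - 6*w - I*w - 6*I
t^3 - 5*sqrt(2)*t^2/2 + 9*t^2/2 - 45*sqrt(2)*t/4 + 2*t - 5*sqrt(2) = (t + 1/2)*(t + 4)*(t - 5*sqrt(2)/2)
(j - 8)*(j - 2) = j^2 - 10*j + 16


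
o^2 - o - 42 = (o - 7)*(o + 6)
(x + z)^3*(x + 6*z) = x^4 + 9*x^3*z + 21*x^2*z^2 + 19*x*z^3 + 6*z^4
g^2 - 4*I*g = g*(g - 4*I)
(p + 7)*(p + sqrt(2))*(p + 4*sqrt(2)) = p^3 + 7*p^2 + 5*sqrt(2)*p^2 + 8*p + 35*sqrt(2)*p + 56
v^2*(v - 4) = v^3 - 4*v^2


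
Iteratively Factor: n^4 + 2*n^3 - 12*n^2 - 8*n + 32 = (n - 2)*(n^3 + 4*n^2 - 4*n - 16) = (n - 2)*(n + 2)*(n^2 + 2*n - 8) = (n - 2)^2*(n + 2)*(n + 4)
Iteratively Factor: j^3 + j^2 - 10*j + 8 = (j + 4)*(j^2 - 3*j + 2) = (j - 2)*(j + 4)*(j - 1)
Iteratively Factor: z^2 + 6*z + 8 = (z + 4)*(z + 2)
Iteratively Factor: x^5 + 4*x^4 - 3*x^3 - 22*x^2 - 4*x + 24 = (x + 3)*(x^4 + x^3 - 6*x^2 - 4*x + 8) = (x + 2)*(x + 3)*(x^3 - x^2 - 4*x + 4) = (x - 2)*(x + 2)*(x + 3)*(x^2 + x - 2) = (x - 2)*(x - 1)*(x + 2)*(x + 3)*(x + 2)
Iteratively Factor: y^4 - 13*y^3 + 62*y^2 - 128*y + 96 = (y - 4)*(y^3 - 9*y^2 + 26*y - 24) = (y - 4)*(y - 2)*(y^2 - 7*y + 12) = (y - 4)*(y - 3)*(y - 2)*(y - 4)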